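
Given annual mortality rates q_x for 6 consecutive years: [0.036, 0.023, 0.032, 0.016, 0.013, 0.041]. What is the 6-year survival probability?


p_k = 1 - q_k for each year
Survival = product of (1 - q_k)
= 0.964 * 0.977 * 0.968 * 0.984 * 0.987 * 0.959
= 0.8491


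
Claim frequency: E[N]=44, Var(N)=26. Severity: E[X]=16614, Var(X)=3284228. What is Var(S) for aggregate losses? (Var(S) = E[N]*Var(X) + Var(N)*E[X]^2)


Var(S) = E[N]*Var(X) + Var(N)*E[X]^2
= 44*3284228 + 26*16614^2
= 144506032 + 7176649896
= 7.3212e+09


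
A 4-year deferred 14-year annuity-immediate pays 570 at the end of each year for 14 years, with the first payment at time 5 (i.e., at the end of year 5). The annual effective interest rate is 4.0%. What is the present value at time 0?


PV at time 4 of the 14-year annuity-immediate:
a_n = 570 * (1-(1+0.04)^(-14))/0.04 = 6020.9801
Discount back 4 years to time 0:
PV = 6020.9801 * (1+0.04)^(-4)
= 6020.9801 * 0.854804
= 5146.759


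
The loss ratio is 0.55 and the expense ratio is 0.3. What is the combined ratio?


Combined ratio = loss ratio + expense ratio
= 0.55 + 0.3
= 0.85


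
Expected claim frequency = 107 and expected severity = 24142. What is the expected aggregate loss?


E[S] = E[N] * E[X]
= 107 * 24142
= 2.5832e+06


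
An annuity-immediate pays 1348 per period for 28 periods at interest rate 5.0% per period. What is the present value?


PV = PMT * (1 - (1+i)^(-n)) / i
= 1348 * (1 - (1+0.05)^(-28)) / 0.05
= 1348 * (1 - 0.255094) / 0.05
= 1348 * 14.898127
= 20082.6755


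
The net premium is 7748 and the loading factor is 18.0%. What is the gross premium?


Gross = net * (1 + loading)
= 7748 * (1 + 0.18)
= 7748 * 1.18
= 9142.64


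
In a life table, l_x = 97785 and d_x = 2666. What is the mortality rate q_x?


q_x = d_x / l_x
= 2666 / 97785
= 0.0273


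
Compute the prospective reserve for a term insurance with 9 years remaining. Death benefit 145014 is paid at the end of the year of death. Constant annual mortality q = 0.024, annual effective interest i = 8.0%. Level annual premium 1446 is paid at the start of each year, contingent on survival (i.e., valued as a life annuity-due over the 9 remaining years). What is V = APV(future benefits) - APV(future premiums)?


v = 1/(1+i) = 0.925926
APV(future benefits) per unit = sum_{k=0}^{8} k_p_x * q * v^(k+1) = 0.137998
APV(future benefits) = 145014 * 0.137998 = 20011.6685
Life annuity-due factor ä_{x:9} = sum_{k=0}^{8} k_p_x * v^k = 6.209918
APV(future premiums) = 1446 * 6.209918 = 8979.5418
V = 20011.6685 - 8979.5418
= 11032.1267


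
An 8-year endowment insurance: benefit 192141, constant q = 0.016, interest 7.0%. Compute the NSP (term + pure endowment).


Term component = 17460.5974
Pure endowment = 8_p_x * v^8 * benefit = 0.878943 * 0.582009 * 192141 = 98290.2891
NSP = 115750.8865


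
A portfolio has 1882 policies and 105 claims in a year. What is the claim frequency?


frequency = claims / policies
= 105 / 1882
= 0.0558


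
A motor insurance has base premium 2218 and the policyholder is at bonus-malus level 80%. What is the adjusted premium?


adjusted = base * BM_level / 100
= 2218 * 80 / 100
= 2218 * 0.8
= 1774.4


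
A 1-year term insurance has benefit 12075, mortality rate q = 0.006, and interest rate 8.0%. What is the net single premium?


NSP = benefit * q * v
v = 1/(1+i) = 0.925926
NSP = 12075 * 0.006 * 0.925926
= 67.0833


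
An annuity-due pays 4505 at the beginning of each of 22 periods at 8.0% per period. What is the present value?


PV_due = PMT * (1-(1+i)^(-n))/i * (1+i)
PV_immediate = 45954.3502
PV_due = 45954.3502 * 1.08
= 49630.6982


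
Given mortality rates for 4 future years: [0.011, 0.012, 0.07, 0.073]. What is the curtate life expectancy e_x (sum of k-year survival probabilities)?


e_x = sum_{k=1}^{n} k_p_x
k_p_x values:
  1_p_x = 0.989
  2_p_x = 0.977132
  3_p_x = 0.908733
  4_p_x = 0.842395
e_x = 3.7173


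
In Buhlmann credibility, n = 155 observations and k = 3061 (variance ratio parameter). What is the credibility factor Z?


Z = n / (n + k)
= 155 / (155 + 3061)
= 155 / 3216
= 0.0482


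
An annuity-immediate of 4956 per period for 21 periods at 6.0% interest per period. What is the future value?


FV = PMT * ((1+i)^n - 1) / i
= 4956 * ((1.06)^21 - 1) / 0.06
= 4956 * (3.399564 - 1) / 0.06
= 198203.9534


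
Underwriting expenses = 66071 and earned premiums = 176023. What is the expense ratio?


Expense ratio = expenses / premiums
= 66071 / 176023
= 0.3754


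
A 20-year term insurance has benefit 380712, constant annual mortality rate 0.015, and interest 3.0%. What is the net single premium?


NSP = benefit * sum_{k=0}^{n-1} k_p_x * q * v^(k+1)
With constant q=0.015, v=0.970874
Sum = 0.196919
NSP = 380712 * 0.196919
= 74969.5631


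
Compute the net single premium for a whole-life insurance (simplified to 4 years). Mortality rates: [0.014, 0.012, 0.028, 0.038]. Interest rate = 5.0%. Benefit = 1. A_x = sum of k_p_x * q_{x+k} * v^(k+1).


v = 0.952381
Year 0: k_p_x=1.0, q=0.014, term=0.013333
Year 1: k_p_x=0.986, q=0.012, term=0.010732
Year 2: k_p_x=0.974168, q=0.028, term=0.023563
Year 3: k_p_x=0.946891, q=0.038, term=0.029602
A_x = 0.0772


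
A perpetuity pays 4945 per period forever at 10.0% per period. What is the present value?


PV = PMT / i
= 4945 / 0.1
= 49450.0


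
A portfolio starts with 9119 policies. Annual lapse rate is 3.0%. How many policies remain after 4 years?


remaining = initial * (1 - lapse)^years
= 9119 * (1 - 0.03)^4
= 9119 * 0.885293
= 8072.9851


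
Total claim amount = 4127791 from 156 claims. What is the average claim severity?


severity = total / number
= 4127791 / 156
= 26460.1987


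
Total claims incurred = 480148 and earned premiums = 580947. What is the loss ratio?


Loss ratio = claims / premiums
= 480148 / 580947
= 0.8265


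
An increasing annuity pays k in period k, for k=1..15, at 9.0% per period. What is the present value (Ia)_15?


(Ia)_n = sum_{k=1}^{n} k * v^k, v = 1/(1+i)
v = 0.917431
Sum computed term by term:
(Ia)_15 = 51.8676


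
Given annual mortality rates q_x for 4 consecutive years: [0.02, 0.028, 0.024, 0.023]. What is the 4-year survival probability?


p_k = 1 - q_k for each year
Survival = product of (1 - q_k)
= 0.98 * 0.972 * 0.976 * 0.977
= 0.9083


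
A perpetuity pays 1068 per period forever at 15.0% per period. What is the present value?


PV = PMT / i
= 1068 / 0.15
= 7120.0


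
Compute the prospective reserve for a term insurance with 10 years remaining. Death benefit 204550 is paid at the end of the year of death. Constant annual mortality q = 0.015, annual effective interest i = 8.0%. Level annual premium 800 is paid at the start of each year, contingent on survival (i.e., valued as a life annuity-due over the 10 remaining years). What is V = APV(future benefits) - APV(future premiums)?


v = 1/(1+i) = 0.925926
APV(future benefits) per unit = sum_{k=0}^{9} k_p_x * q * v^(k+1) = 0.095018
APV(future benefits) = 204550 * 0.095018 = 19435.8606
Life annuity-due factor ä_{x:10} = sum_{k=0}^{9} k_p_x * v^k = 6.841271
APV(future premiums) = 800 * 6.841271 = 5473.0167
V = 19435.8606 - 5473.0167
= 13962.8438


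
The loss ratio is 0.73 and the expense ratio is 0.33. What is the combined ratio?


Combined ratio = loss ratio + expense ratio
= 0.73 + 0.33
= 1.06


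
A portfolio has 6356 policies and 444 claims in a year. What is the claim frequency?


frequency = claims / policies
= 444 / 6356
= 0.0699


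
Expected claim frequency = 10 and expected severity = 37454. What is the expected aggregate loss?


E[S] = E[N] * E[X]
= 10 * 37454
= 374540


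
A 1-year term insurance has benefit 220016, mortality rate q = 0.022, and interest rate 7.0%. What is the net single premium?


NSP = benefit * q * v
v = 1/(1+i) = 0.934579
NSP = 220016 * 0.022 * 0.934579
= 4523.6935


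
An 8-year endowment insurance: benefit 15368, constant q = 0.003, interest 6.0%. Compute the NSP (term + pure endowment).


Term component = 283.5677
Pure endowment = 8_p_x * v^8 * benefit = 0.97625 * 0.627412 * 15368 = 9413.0788
NSP = 9696.6465


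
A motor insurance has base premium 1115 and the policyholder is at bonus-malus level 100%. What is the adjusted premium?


adjusted = base * BM_level / 100
= 1115 * 100 / 100
= 1115 * 1.0
= 1115.0


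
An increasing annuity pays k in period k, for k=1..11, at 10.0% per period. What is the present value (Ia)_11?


(Ia)_n = sum_{k=1}^{n} k * v^k, v = 1/(1+i)
v = 0.909091
Sum computed term by term:
(Ia)_11 = 32.8913


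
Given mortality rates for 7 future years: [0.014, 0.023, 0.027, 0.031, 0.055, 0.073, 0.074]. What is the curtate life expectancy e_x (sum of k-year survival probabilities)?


e_x = sum_{k=1}^{n} k_p_x
k_p_x values:
  1_p_x = 0.986
  2_p_x = 0.963322
  3_p_x = 0.937312
  4_p_x = 0.908256
  5_p_x = 0.858302
  6_p_x = 0.795646
  7_p_x = 0.736768
e_x = 6.1856


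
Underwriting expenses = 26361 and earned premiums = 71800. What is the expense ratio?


Expense ratio = expenses / premiums
= 26361 / 71800
= 0.3671


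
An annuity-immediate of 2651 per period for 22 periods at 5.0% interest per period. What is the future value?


FV = PMT * ((1+i)^n - 1) / i
= 2651 * ((1.05)^22 - 1) / 0.05
= 2651 * (2.925261 - 1) / 0.05
= 102077.3234


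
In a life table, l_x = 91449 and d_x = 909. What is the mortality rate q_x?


q_x = d_x / l_x
= 909 / 91449
= 0.0099


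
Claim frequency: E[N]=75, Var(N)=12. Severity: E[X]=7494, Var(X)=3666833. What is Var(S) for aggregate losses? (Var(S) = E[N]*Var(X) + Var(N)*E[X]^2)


Var(S) = E[N]*Var(X) + Var(N)*E[X]^2
= 75*3666833 + 12*7494^2
= 275012475 + 673920432
= 9.4893e+08


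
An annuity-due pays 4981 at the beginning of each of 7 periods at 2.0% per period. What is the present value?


PV_due = PMT * (1-(1+i)^(-n))/i * (1+i)
PV_immediate = 32236.9875
PV_due = 32236.9875 * 1.02
= 32881.7273


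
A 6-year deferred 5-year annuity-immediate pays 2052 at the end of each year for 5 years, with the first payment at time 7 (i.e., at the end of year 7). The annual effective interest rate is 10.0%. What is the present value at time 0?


PV at time 6 of the 5-year annuity-immediate:
a_n = 2052 * (1-(1+0.1)^(-5))/0.1 = 7778.6945
Discount back 6 years to time 0:
PV = 7778.6945 * (1+0.1)^(-6)
= 7778.6945 * 0.564474
= 4390.8702


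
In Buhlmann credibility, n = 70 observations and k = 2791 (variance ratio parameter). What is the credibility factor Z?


Z = n / (n + k)
= 70 / (70 + 2791)
= 70 / 2861
= 0.0245


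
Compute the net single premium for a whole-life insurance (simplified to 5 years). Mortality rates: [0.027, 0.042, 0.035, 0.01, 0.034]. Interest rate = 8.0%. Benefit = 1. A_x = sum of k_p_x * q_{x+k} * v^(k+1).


v = 0.925926
Year 0: k_p_x=1.0, q=0.027, term=0.025
Year 1: k_p_x=0.973, q=0.042, term=0.035036
Year 2: k_p_x=0.932134, q=0.035, term=0.025899
Year 3: k_p_x=0.899509, q=0.01, term=0.006612
Year 4: k_p_x=0.890514, q=0.034, term=0.020606
A_x = 0.1132


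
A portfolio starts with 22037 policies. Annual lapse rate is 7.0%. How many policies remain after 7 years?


remaining = initial * (1 - lapse)^years
= 22037 * (1 - 0.07)^7
= 22037 * 0.601701
= 13259.6821


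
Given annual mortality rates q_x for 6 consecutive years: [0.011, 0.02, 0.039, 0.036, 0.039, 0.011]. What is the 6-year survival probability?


p_k = 1 - q_k for each year
Survival = product of (1 - q_k)
= 0.989 * 0.98 * 0.961 * 0.964 * 0.961 * 0.989
= 0.8534


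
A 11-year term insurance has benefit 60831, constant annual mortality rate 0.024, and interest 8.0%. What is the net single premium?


NSP = benefit * sum_{k=0}^{n-1} k_p_x * q * v^(k+1)
With constant q=0.024, v=0.925926
Sum = 0.155005
NSP = 60831 * 0.155005
= 9429.1052


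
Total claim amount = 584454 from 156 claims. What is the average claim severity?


severity = total / number
= 584454 / 156
= 3746.5


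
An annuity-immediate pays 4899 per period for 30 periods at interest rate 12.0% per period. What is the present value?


PV = PMT * (1 - (1+i)^(-n)) / i
= 4899 * (1 - (1+0.12)^(-30)) / 0.12
= 4899 * (1 - 0.033378) / 0.12
= 4899 * 8.055184
= 39462.3463


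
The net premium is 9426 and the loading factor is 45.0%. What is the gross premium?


Gross = net * (1 + loading)
= 9426 * (1 + 0.45)
= 9426 * 1.45
= 13667.7


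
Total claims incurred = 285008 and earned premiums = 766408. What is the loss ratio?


Loss ratio = claims / premiums
= 285008 / 766408
= 0.3719


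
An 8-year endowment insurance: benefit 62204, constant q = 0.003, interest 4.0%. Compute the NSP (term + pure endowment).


Term component = 1244.0655
Pure endowment = 8_p_x * v^8 * benefit = 0.97625 * 0.73069 * 62204 = 44372.3944
NSP = 45616.4599


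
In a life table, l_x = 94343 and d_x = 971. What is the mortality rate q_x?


q_x = d_x / l_x
= 971 / 94343
= 0.0103


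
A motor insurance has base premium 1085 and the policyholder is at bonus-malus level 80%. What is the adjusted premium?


adjusted = base * BM_level / 100
= 1085 * 80 / 100
= 1085 * 0.8
= 868.0


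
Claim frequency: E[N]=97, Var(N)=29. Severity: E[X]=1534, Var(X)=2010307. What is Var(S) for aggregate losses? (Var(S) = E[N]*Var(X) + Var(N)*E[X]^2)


Var(S) = E[N]*Var(X) + Var(N)*E[X]^2
= 97*2010307 + 29*1534^2
= 194999779 + 68241524
= 2.6324e+08


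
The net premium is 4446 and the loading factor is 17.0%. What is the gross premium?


Gross = net * (1 + loading)
= 4446 * (1 + 0.17)
= 4446 * 1.17
= 5201.82


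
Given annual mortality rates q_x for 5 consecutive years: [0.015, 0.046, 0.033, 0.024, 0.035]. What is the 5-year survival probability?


p_k = 1 - q_k for each year
Survival = product of (1 - q_k)
= 0.985 * 0.954 * 0.967 * 0.976 * 0.965
= 0.8558


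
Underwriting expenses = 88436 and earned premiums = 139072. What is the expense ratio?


Expense ratio = expenses / premiums
= 88436 / 139072
= 0.6359


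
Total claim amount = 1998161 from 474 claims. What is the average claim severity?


severity = total / number
= 1998161 / 474
= 4215.5295


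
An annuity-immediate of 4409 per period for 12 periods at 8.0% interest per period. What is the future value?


FV = PMT * ((1+i)^n - 1) / i
= 4409 * ((1.08)^12 - 1) / 0.08
= 4409 * (2.51817 - 1) / 0.08
= 83670.1506


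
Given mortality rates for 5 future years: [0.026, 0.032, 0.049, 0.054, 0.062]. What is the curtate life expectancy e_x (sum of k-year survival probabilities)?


e_x = sum_{k=1}^{n} k_p_x
k_p_x values:
  1_p_x = 0.974
  2_p_x = 0.942832
  3_p_x = 0.896633
  4_p_x = 0.848215
  5_p_x = 0.795626
e_x = 4.4573


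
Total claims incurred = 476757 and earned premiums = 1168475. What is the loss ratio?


Loss ratio = claims / premiums
= 476757 / 1168475
= 0.408


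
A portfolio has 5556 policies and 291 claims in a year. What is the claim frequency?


frequency = claims / policies
= 291 / 5556
= 0.0524


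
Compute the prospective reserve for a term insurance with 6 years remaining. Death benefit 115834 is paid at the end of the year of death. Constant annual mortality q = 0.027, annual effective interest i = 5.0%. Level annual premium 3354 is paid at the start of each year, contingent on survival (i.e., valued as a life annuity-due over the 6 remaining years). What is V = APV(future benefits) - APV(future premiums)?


v = 1/(1+i) = 0.952381
APV(future benefits) per unit = sum_{k=0}^{5} k_p_x * q * v^(k+1) = 0.128618
APV(future benefits) = 115834 * 0.128618 = 14898.3383
Life annuity-due factor ä_{x:6} = sum_{k=0}^{5} k_p_x * v^k = 5.001811
APV(future premiums) = 3354 * 5.001811 = 16776.0754
V = 14898.3383 - 16776.0754
= -1877.7372


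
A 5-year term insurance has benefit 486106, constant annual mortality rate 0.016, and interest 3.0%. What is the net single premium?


NSP = benefit * sum_{k=0}^{n-1} k_p_x * q * v^(k+1)
With constant q=0.016, v=0.970874
Sum = 0.071035
NSP = 486106 * 0.071035
= 34530.7199


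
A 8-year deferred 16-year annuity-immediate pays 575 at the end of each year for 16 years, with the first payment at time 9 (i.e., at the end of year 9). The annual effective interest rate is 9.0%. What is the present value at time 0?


PV at time 8 of the 16-year annuity-immediate:
a_n = 575 * (1-(1+0.09)^(-16))/0.09 = 4779.721
Discount back 8 years to time 0:
PV = 4779.721 * (1+0.09)^(-8)
= 4779.721 * 0.501866
= 2398.7808


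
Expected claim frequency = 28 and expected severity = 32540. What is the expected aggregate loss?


E[S] = E[N] * E[X]
= 28 * 32540
= 911120


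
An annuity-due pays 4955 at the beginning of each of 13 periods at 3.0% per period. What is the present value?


PV_due = PMT * (1-(1+i)^(-n))/i * (1+i)
PV_immediate = 52696.2037
PV_due = 52696.2037 * 1.03
= 54277.0898


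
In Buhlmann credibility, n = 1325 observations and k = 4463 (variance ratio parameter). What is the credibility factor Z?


Z = n / (n + k)
= 1325 / (1325 + 4463)
= 1325 / 5788
= 0.2289


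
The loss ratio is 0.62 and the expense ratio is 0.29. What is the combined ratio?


Combined ratio = loss ratio + expense ratio
= 0.62 + 0.29
= 0.91


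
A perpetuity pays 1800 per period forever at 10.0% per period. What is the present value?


PV = PMT / i
= 1800 / 0.1
= 18000.0


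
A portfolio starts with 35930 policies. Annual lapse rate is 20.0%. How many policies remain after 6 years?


remaining = initial * (1 - lapse)^years
= 35930 * (1 - 0.2)^6
= 35930 * 0.262144
= 9418.8339


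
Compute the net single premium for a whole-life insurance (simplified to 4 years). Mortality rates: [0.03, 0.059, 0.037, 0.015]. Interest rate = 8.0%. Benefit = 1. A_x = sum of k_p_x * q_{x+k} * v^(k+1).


v = 0.925926
Year 0: k_p_x=1.0, q=0.03, term=0.027778
Year 1: k_p_x=0.97, q=0.059, term=0.049066
Year 2: k_p_x=0.91277, q=0.037, term=0.02681
Year 3: k_p_x=0.878998, q=0.015, term=0.009691
A_x = 0.1133


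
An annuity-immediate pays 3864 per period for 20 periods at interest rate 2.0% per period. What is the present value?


PV = PMT * (1 - (1+i)^(-n)) / i
= 3864 * (1 - (1+0.02)^(-20)) / 0.02
= 3864 * (1 - 0.672971) / 0.02
= 3864 * 16.351433
= 63181.9384


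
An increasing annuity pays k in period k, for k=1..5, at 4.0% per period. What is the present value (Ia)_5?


(Ia)_n = sum_{k=1}^{n} k * v^k, v = 1/(1+i)
v = 0.961538
Sum computed term by term:
(Ia)_5 = 13.0065


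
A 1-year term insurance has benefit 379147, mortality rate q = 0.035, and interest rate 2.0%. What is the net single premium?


NSP = benefit * q * v
v = 1/(1+i) = 0.980392
NSP = 379147 * 0.035 * 0.980392
= 13009.9461


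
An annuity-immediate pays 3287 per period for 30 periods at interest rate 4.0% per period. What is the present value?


PV = PMT * (1 - (1+i)^(-n)) / i
= 3287 * (1 - (1+0.04)^(-30)) / 0.04
= 3287 * (1 - 0.308319) / 0.04
= 3287 * 17.292033
= 56838.9135


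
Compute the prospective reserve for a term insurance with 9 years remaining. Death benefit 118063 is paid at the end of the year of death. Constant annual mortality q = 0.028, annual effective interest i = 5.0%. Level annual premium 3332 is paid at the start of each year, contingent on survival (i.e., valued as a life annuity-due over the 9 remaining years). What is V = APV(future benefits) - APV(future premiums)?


v = 1/(1+i) = 0.952381
APV(future benefits) per unit = sum_{k=0}^{8} k_p_x * q * v^(k+1) = 0.179767
APV(future benefits) = 118063 * 0.179767 = 21223.8176
Life annuity-due factor ä_{x:9} = sum_{k=0}^{8} k_p_x * v^k = 6.741258
APV(future premiums) = 3332 * 6.741258 = 22461.8721
V = 21223.8176 - 22461.8721
= -1238.0545


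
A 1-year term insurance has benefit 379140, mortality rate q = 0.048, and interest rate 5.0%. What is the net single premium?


NSP = benefit * q * v
v = 1/(1+i) = 0.952381
NSP = 379140 * 0.048 * 0.952381
= 17332.1143


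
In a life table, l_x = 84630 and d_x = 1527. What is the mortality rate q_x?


q_x = d_x / l_x
= 1527 / 84630
= 0.018


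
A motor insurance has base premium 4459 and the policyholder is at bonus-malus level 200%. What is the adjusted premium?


adjusted = base * BM_level / 100
= 4459 * 200 / 100
= 4459 * 2.0
= 8918.0


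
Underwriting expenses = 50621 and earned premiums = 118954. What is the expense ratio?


Expense ratio = expenses / premiums
= 50621 / 118954
= 0.4256


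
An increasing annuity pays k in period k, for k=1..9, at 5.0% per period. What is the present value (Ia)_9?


(Ia)_n = sum_{k=1}^{n} k * v^k, v = 1/(1+i)
v = 0.952381
Sum computed term by term:
(Ia)_9 = 33.2347


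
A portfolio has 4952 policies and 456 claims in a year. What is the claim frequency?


frequency = claims / policies
= 456 / 4952
= 0.0921


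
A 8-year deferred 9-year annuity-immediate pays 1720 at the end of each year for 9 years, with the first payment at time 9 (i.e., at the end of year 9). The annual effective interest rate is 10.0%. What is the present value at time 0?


PV at time 8 of the 9-year annuity-immediate:
a_n = 1720 * (1-(1+0.1)^(-9))/0.1 = 9905.521
Discount back 8 years to time 0:
PV = 9905.521 * (1+0.1)^(-8)
= 9905.521 * 0.466507
= 4620.9986


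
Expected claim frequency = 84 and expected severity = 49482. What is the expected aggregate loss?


E[S] = E[N] * E[X]
= 84 * 49482
= 4.1565e+06


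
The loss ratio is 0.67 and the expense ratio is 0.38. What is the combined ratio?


Combined ratio = loss ratio + expense ratio
= 0.67 + 0.38
= 1.05


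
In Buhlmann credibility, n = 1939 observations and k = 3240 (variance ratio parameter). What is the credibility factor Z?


Z = n / (n + k)
= 1939 / (1939 + 3240)
= 1939 / 5179
= 0.3744


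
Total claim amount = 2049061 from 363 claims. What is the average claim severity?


severity = total / number
= 2049061 / 363
= 5644.7961


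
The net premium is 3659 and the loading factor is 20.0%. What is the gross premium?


Gross = net * (1 + loading)
= 3659 * (1 + 0.2)
= 3659 * 1.2
= 4390.8


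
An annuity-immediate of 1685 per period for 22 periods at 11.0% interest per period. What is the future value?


FV = PMT * ((1+i)^n - 1) / i
= 1685 * ((1.11)^22 - 1) / 0.11
= 1685 * (9.933574 - 1) / 0.11
= 136846.1115


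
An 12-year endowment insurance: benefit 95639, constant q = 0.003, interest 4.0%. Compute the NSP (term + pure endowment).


Term component = 2652.455
Pure endowment = 12_p_x * v^12 * benefit = 0.964588 * 0.624597 * 95639 = 57620.4777
NSP = 60272.9328


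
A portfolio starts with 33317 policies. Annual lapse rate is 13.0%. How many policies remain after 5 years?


remaining = initial * (1 - lapse)^years
= 33317 * (1 - 0.13)^5
= 33317 * 0.498421
= 16605.8898


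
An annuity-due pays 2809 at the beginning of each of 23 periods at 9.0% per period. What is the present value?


PV_due = PMT * (1-(1+i)^(-n))/i * (1+i)
PV_immediate = 26910.801
PV_due = 26910.801 * 1.09
= 29332.7731


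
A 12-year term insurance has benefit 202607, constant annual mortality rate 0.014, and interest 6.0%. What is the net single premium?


NSP = benefit * sum_{k=0}^{n-1} k_p_x * q * v^(k+1)
With constant q=0.014, v=0.943396
Sum = 0.109802
NSP = 202607 * 0.109802
= 22246.7099


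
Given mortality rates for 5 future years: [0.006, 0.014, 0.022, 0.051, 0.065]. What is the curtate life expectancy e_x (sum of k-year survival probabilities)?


e_x = sum_{k=1}^{n} k_p_x
k_p_x values:
  1_p_x = 0.994
  2_p_x = 0.980084
  3_p_x = 0.958522
  4_p_x = 0.909638
  5_p_x = 0.850511
e_x = 4.6928


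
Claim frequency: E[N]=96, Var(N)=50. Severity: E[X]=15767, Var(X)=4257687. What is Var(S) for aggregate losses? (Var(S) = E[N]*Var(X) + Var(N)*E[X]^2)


Var(S) = E[N]*Var(X) + Var(N)*E[X]^2
= 96*4257687 + 50*15767^2
= 408737952 + 12429914450
= 1.2839e+10


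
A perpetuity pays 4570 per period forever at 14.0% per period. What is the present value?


PV = PMT / i
= 4570 / 0.14
= 32642.8571


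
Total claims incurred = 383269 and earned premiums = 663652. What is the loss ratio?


Loss ratio = claims / premiums
= 383269 / 663652
= 0.5775


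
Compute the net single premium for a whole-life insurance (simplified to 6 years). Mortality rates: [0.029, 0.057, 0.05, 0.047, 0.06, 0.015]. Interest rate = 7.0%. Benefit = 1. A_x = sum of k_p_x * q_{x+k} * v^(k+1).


v = 0.934579
Year 0: k_p_x=1.0, q=0.029, term=0.027103
Year 1: k_p_x=0.971, q=0.057, term=0.048342
Year 2: k_p_x=0.915653, q=0.05, term=0.037372
Year 3: k_p_x=0.86987, q=0.047, term=0.03119
Year 4: k_p_x=0.828986, q=0.06, term=0.035463
Year 5: k_p_x=0.779247, q=0.015, term=0.007789
A_x = 0.1873


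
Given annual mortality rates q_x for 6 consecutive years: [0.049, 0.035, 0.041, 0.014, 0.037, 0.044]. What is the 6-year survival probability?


p_k = 1 - q_k for each year
Survival = product of (1 - q_k)
= 0.951 * 0.965 * 0.959 * 0.986 * 0.963 * 0.956
= 0.7989


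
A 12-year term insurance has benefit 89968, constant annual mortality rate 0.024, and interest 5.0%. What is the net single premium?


NSP = benefit * sum_{k=0}^{n-1} k_p_x * q * v^(k+1)
With constant q=0.024, v=0.952381
Sum = 0.189395
NSP = 89968 * 0.189395
= 17039.5061


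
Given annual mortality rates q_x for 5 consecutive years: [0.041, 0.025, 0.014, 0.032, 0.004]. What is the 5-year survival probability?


p_k = 1 - q_k for each year
Survival = product of (1 - q_k)
= 0.959 * 0.975 * 0.986 * 0.968 * 0.996
= 0.8889


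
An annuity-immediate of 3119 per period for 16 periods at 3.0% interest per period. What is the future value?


FV = PMT * ((1+i)^n - 1) / i
= 3119 * ((1.03)^16 - 1) / 0.03
= 3119 * (1.604706 - 1) / 0.03
= 62869.3128


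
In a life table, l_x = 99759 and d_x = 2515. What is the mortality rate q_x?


q_x = d_x / l_x
= 2515 / 99759
= 0.0252


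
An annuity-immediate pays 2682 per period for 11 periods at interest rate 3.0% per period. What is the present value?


PV = PMT * (1 - (1+i)^(-n)) / i
= 2682 * (1 - (1+0.03)^(-11)) / 0.03
= 2682 * (1 - 0.722421) / 0.03
= 2682 * 9.252624
= 24815.5379


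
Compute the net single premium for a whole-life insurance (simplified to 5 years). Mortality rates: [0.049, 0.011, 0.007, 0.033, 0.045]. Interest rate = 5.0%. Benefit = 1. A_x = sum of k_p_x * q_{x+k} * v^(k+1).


v = 0.952381
Year 0: k_p_x=1.0, q=0.049, term=0.046667
Year 1: k_p_x=0.951, q=0.011, term=0.009488
Year 2: k_p_x=0.940539, q=0.007, term=0.005687
Year 3: k_p_x=0.933955, q=0.033, term=0.025356
Year 4: k_p_x=0.903135, q=0.045, term=0.031843
A_x = 0.119


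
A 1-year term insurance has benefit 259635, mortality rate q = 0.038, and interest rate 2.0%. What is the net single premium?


NSP = benefit * q * v
v = 1/(1+i) = 0.980392
NSP = 259635 * 0.038 * 0.980392
= 9672.6765


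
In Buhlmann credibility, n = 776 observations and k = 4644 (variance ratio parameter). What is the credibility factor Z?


Z = n / (n + k)
= 776 / (776 + 4644)
= 776 / 5420
= 0.1432


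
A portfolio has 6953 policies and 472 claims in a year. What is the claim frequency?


frequency = claims / policies
= 472 / 6953
= 0.0679


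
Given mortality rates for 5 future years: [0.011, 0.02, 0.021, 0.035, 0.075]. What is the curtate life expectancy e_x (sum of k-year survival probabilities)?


e_x = sum_{k=1}^{n} k_p_x
k_p_x values:
  1_p_x = 0.989
  2_p_x = 0.96922
  3_p_x = 0.948866
  4_p_x = 0.915656
  5_p_x = 0.846982
e_x = 4.6697


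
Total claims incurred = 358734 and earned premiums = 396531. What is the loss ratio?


Loss ratio = claims / premiums
= 358734 / 396531
= 0.9047


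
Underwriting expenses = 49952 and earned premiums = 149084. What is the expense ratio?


Expense ratio = expenses / premiums
= 49952 / 149084
= 0.3351


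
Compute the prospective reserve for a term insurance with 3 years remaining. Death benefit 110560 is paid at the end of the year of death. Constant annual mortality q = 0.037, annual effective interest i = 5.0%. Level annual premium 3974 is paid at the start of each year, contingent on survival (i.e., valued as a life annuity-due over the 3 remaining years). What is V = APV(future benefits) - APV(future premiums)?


v = 1/(1+i) = 0.952381
APV(future benefits) per unit = sum_{k=0}^{2} k_p_x * q * v^(k+1) = 0.097197
APV(future benefits) = 110560 * 0.097197 = 10746.1028
Life annuity-due factor ä_{x:3} = sum_{k=0}^{2} k_p_x * v^k = 2.758294
APV(future premiums) = 3974 * 2.758294 = 10961.4599
V = 10746.1028 - 10961.4599
= -215.3571


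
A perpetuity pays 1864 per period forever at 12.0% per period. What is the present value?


PV = PMT / i
= 1864 / 0.12
= 15533.3333


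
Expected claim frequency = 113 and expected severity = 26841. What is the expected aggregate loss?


E[S] = E[N] * E[X]
= 113 * 26841
= 3.0330e+06


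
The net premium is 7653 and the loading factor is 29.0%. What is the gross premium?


Gross = net * (1 + loading)
= 7653 * (1 + 0.29)
= 7653 * 1.29
= 9872.37


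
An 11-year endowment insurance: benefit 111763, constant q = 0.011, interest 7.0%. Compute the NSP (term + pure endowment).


Term component = 8792.9491
Pure endowment = 11_p_x * v^11 * benefit = 0.88544 * 0.475093 * 111763 = 47014.9203
NSP = 55807.8694


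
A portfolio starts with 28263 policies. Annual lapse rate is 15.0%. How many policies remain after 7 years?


remaining = initial * (1 - lapse)^years
= 28263 * (1 - 0.15)^7
= 28263 * 0.320577
= 9060.4702


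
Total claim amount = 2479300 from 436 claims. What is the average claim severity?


severity = total / number
= 2479300 / 436
= 5686.4679


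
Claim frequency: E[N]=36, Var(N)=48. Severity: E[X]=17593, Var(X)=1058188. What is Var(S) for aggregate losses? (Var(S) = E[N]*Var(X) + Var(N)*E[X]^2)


Var(S) = E[N]*Var(X) + Var(N)*E[X]^2
= 36*1058188 + 48*17593^2
= 38094768 + 14856655152
= 1.4895e+10


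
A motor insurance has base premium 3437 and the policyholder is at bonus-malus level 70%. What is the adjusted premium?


adjusted = base * BM_level / 100
= 3437 * 70 / 100
= 3437 * 0.7
= 2405.9


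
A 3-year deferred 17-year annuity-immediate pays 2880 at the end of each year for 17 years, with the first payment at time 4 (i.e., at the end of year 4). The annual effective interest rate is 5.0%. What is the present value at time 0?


PV at time 3 of the 17-year annuity-immediate:
a_n = 2880 * (1-(1+0.05)^(-17))/0.05 = 32469.3108
Discount back 3 years to time 0:
PV = 32469.3108 * (1+0.05)^(-3)
= 32469.3108 * 0.863838
= 28048.2115


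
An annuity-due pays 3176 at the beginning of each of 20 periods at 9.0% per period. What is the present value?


PV_due = PMT * (1-(1+i)^(-n))/i * (1+i)
PV_immediate = 28992.261
PV_due = 28992.261 * 1.09
= 31601.5645


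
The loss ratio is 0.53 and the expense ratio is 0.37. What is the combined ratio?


Combined ratio = loss ratio + expense ratio
= 0.53 + 0.37
= 0.9


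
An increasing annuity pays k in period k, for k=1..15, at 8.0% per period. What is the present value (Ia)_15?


(Ia)_n = sum_{k=1}^{n} k * v^k, v = 1/(1+i)
v = 0.925926
Sum computed term by term:
(Ia)_15 = 56.4451


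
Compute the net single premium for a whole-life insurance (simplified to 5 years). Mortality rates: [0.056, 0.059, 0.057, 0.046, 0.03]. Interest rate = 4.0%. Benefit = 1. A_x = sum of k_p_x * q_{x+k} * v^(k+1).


v = 0.961538
Year 0: k_p_x=1.0, q=0.056, term=0.053846
Year 1: k_p_x=0.944, q=0.059, term=0.051494
Year 2: k_p_x=0.888304, q=0.057, term=0.045013
Year 3: k_p_x=0.837671, q=0.046, term=0.032938
Year 4: k_p_x=0.799138, q=0.03, term=0.019705
A_x = 0.203


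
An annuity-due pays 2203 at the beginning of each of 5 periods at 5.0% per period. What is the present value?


PV_due = PMT * (1-(1+i)^(-n))/i * (1+i)
PV_immediate = 9537.8371
PV_due = 9537.8371 * 1.05
= 10014.729


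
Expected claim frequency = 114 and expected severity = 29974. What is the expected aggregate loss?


E[S] = E[N] * E[X]
= 114 * 29974
= 3.4170e+06


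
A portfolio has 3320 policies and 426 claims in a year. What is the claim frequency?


frequency = claims / policies
= 426 / 3320
= 0.1283


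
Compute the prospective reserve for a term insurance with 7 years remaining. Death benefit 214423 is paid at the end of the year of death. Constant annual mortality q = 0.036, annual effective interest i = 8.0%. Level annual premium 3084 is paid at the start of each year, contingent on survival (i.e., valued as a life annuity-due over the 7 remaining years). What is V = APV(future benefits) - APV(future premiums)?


v = 1/(1+i) = 0.925926
APV(future benefits) per unit = sum_{k=0}^{6} k_p_x * q * v^(k+1) = 0.170251
APV(future benefits) = 214423 * 0.170251 = 36505.8367
Life annuity-due factor ä_{x:7} = sum_{k=0}^{6} k_p_x * v^k = 5.107545
APV(future premiums) = 3084 * 5.107545 = 15751.6685
V = 36505.8367 - 15751.6685
= 20754.1682


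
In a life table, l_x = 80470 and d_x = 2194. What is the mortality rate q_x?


q_x = d_x / l_x
= 2194 / 80470
= 0.0273


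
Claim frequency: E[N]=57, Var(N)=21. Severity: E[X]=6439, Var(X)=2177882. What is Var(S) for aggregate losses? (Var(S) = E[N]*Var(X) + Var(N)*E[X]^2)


Var(S) = E[N]*Var(X) + Var(N)*E[X]^2
= 57*2177882 + 21*6439^2
= 124139274 + 870675141
= 9.9481e+08


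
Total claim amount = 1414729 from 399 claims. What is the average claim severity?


severity = total / number
= 1414729 / 399
= 3545.6867


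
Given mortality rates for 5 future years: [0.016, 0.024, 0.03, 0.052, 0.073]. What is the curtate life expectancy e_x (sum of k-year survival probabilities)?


e_x = sum_{k=1}^{n} k_p_x
k_p_x values:
  1_p_x = 0.984
  2_p_x = 0.960384
  3_p_x = 0.931572
  4_p_x = 0.883131
  5_p_x = 0.818662
e_x = 4.5777


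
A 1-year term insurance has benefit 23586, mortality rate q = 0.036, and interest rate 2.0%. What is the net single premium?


NSP = benefit * q * v
v = 1/(1+i) = 0.980392
NSP = 23586 * 0.036 * 0.980392
= 832.4471


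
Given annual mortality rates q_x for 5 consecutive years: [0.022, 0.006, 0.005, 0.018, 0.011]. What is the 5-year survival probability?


p_k = 1 - q_k for each year
Survival = product of (1 - q_k)
= 0.978 * 0.994 * 0.995 * 0.982 * 0.989
= 0.9394


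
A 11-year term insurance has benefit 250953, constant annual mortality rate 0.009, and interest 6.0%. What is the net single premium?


NSP = benefit * sum_{k=0}^{n-1} k_p_x * q * v^(k+1)
With constant q=0.009, v=0.943396
Sum = 0.068228
NSP = 250953 * 0.068228
= 17121.9724


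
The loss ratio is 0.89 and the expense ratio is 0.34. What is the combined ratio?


Combined ratio = loss ratio + expense ratio
= 0.89 + 0.34
= 1.23


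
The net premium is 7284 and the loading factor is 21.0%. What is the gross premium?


Gross = net * (1 + loading)
= 7284 * (1 + 0.21)
= 7284 * 1.21
= 8813.64


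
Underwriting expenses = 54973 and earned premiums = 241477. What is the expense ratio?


Expense ratio = expenses / premiums
= 54973 / 241477
= 0.2277


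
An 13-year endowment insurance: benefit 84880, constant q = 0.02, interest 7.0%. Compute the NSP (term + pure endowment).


Term component = 12842.9674
Pure endowment = 13_p_x * v^13 * benefit = 0.769022 * 0.414964 * 84880 = 27086.6468
NSP = 39929.6142


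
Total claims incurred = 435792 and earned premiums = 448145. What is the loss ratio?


Loss ratio = claims / premiums
= 435792 / 448145
= 0.9724


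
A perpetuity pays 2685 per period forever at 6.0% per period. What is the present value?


PV = PMT / i
= 2685 / 0.06
= 44750.0


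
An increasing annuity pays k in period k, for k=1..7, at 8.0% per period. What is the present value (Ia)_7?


(Ia)_n = sum_{k=1}^{n} k * v^k, v = 1/(1+i)
v = 0.925926
Sum computed term by term:
(Ia)_7 = 19.2306


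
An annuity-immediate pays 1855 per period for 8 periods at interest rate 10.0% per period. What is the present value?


PV = PMT * (1 - (1+i)^(-n)) / i
= 1855 * (1 - (1+0.1)^(-8)) / 0.1
= 1855 * (1 - 0.466507) / 0.1
= 1855 * 5.334926
= 9896.2881


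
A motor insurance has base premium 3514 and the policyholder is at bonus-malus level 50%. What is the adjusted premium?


adjusted = base * BM_level / 100
= 3514 * 50 / 100
= 3514 * 0.5
= 1757.0


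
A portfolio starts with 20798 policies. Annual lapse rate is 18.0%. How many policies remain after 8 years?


remaining = initial * (1 - lapse)^years
= 20798 * (1 - 0.18)^8
= 20798 * 0.204414
= 4251.4042


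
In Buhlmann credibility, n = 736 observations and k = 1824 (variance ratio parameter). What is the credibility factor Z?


Z = n / (n + k)
= 736 / (736 + 1824)
= 736 / 2560
= 0.2875


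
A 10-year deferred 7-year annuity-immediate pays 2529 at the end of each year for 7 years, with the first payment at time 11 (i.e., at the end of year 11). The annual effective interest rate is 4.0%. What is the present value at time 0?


PV at time 10 of the 7-year annuity-immediate:
a_n = 2529 * (1-(1+0.04)^(-7))/0.04 = 15179.1963
Discount back 10 years to time 0:
PV = 15179.1963 * (1+0.04)^(-10)
= 15179.1963 * 0.675564
= 10254.5211


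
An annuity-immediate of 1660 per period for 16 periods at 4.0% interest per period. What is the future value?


FV = PMT * ((1+i)^n - 1) / i
= 1660 * ((1.04)^16 - 1) / 0.04
= 1660 * (1.872981 - 1) / 0.04
= 36228.7217


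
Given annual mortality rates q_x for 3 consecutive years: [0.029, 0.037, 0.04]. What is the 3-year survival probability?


p_k = 1 - q_k for each year
Survival = product of (1 - q_k)
= 0.971 * 0.963 * 0.96
= 0.8977


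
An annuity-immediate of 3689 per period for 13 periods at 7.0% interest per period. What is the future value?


FV = PMT * ((1+i)^n - 1) / i
= 3689 * ((1.07)^13 - 1) / 0.07
= 3689 * (2.409845 - 1) / 0.07
= 74298.8315


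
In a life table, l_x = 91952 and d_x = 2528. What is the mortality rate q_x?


q_x = d_x / l_x
= 2528 / 91952
= 0.0275


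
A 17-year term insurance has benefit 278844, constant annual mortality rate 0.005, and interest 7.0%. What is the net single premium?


NSP = benefit * sum_{k=0}^{n-1} k_p_x * q * v^(k+1)
With constant q=0.005, v=0.934579
Sum = 0.047286
NSP = 278844 * 0.047286
= 13185.3156


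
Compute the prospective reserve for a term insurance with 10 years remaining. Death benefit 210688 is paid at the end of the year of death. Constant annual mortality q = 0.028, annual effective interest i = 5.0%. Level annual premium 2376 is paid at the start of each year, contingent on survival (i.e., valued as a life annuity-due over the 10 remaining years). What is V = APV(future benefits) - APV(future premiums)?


v = 1/(1+i) = 0.952381
APV(future benefits) per unit = sum_{k=0}^{9} k_p_x * q * v^(k+1) = 0.193079
APV(future benefits) = 210688 * 0.193079 = 40679.5208
Life annuity-due factor ä_{x:10} = sum_{k=0}^{9} k_p_x * v^k = 7.240479
APV(future premiums) = 2376 * 7.240479 = 17203.378
V = 40679.5208 - 17203.378
= 23476.1428


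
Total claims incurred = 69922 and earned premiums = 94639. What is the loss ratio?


Loss ratio = claims / premiums
= 69922 / 94639
= 0.7388


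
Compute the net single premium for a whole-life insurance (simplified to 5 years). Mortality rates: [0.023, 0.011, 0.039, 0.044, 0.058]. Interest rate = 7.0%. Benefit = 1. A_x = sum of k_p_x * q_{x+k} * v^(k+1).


v = 0.934579
Year 0: k_p_x=1.0, q=0.023, term=0.021495
Year 1: k_p_x=0.977, q=0.011, term=0.009387
Year 2: k_p_x=0.966253, q=0.039, term=0.030761
Year 3: k_p_x=0.928569, q=0.044, term=0.03117
Year 4: k_p_x=0.887712, q=0.058, term=0.03671
A_x = 0.1295


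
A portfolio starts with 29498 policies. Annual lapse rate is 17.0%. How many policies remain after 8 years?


remaining = initial * (1 - lapse)^years
= 29498 * (1 - 0.17)^8
= 29498 * 0.225229
= 6643.8116
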